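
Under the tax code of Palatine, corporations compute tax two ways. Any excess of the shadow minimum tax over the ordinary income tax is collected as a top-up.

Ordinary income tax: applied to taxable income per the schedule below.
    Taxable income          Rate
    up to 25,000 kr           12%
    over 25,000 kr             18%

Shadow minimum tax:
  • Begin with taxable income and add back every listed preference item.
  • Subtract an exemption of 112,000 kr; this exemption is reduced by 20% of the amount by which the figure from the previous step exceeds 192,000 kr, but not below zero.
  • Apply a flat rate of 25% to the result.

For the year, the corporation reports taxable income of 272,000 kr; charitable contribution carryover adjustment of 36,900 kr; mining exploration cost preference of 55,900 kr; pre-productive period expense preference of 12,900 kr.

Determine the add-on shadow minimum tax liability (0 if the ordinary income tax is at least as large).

Shadow minimum tax:
  Adjusted income: 272,000 kr + 36,900 kr + 55,900 kr + 12,900 kr = 377,700 kr
  Exemption: 112,000 kr − 20% × (377,700 kr − 192,000 kr) = 112,000 kr − 37,140 kr = 74,860 kr
  Base: 377,700 kr − 74,860 kr = 302,840 kr
  302,840 kr × 25% = 75,710 kr

Ordinary income tax:
  25,000 kr × 12% = 3,000 kr
  247,000 kr × 18% = 44,460 kr
  → 47,460 kr

Excess of shadow minimum tax over ordinary income tax: 75,710 kr − 47,460 kr = 28,250 kr.

28,250 kr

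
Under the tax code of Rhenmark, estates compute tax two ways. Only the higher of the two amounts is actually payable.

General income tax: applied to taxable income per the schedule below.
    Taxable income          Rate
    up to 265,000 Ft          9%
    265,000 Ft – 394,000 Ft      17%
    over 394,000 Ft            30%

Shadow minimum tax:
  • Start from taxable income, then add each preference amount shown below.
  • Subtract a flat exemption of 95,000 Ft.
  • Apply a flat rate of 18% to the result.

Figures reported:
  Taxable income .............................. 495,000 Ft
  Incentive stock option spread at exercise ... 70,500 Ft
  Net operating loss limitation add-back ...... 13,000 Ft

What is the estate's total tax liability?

87,030 Ft

Shadow minimum tax:
  Adjusted income: 495,000 Ft + 70,500 Ft + 13,000 Ft = 578,500 Ft
  Less exemption 95,000 Ft → base 483,500 Ft
  483,500 Ft × 18% = 87,030 Ft

General income tax:
  265,000 Ft × 9% = 23,850 Ft
  129,000 Ft × 17% = 21,930 Ft
  101,000 Ft × 30% = 30,300 Ft
  → 76,080 Ft

87,030 Ft > 76,080 Ft, so the shadow minimum tax is the binding amount.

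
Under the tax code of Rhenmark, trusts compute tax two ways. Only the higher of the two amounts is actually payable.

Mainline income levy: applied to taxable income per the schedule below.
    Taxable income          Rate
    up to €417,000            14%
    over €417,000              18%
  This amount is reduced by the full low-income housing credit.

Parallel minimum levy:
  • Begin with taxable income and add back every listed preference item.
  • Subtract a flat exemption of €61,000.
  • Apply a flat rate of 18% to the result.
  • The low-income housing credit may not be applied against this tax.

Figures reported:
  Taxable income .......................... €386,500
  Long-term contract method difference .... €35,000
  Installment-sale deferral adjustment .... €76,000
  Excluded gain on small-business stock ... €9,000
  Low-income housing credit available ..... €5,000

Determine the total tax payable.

€80,190

Parallel minimum levy:
  Adjusted income: €386,500 + €35,000 + €76,000 + €9,000 = €506,500
  Less exemption €61,000 → base €445,500
  €445,500 × 18% = €80,190

Mainline income levy:
  €386,500 × 14% = €54,110
  Less low-income housing credit €5,000 → €49,110

€80,190 > €49,110, so the parallel minimum levy is the binding amount.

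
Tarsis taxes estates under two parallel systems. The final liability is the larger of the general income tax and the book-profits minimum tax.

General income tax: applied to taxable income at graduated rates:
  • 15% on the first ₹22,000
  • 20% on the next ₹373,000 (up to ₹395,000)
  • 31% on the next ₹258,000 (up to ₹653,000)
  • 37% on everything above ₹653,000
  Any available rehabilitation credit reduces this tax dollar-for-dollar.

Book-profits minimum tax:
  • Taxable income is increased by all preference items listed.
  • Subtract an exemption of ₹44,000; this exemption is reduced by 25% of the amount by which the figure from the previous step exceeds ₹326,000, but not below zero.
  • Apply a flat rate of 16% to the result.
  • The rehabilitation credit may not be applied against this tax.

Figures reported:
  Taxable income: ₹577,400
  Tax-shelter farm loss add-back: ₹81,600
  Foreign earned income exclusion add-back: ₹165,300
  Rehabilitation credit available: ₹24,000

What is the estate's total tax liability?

General income tax:
  ₹22,000 × 15% = ₹3,300
  ₹373,000 × 20% = ₹74,600
  ₹182,400 × 31% = ₹56,544
  → ₹134,444
  Less rehabilitation credit ₹24,000 → ₹110,444

Book-profits minimum tax:
  Adjusted income: ₹577,400 + ₹81,600 + ₹165,300 = ₹824,300
  Exemption: 25% × (₹824,300 − ₹326,000) = ₹124,575 ≥ ₹44,000, so the exemption is fully phased out
  Base: ₹824,300 − ₹0 = ₹824,300
  ₹824,300 × 16% = ₹131,888

₹131,888 > ₹110,444, so the book-profits minimum tax is the binding amount.

₹131,888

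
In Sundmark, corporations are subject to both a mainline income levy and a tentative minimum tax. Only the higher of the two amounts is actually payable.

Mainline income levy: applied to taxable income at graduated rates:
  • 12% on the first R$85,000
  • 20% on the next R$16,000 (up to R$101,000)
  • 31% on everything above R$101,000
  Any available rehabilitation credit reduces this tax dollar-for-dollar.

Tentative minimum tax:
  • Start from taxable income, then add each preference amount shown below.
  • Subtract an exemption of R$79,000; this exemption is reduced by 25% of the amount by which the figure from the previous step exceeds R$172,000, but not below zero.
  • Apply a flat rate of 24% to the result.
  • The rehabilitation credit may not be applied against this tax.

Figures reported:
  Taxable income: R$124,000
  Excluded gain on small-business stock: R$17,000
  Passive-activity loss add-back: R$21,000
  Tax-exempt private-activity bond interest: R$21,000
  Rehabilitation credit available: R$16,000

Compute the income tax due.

R$25,620

Mainline income levy:
  R$85,000 × 12% = R$10,200
  R$16,000 × 20% = R$3,200
  R$23,000 × 31% = R$7,130
  → R$20,530
  Less rehabilitation credit R$16,000 → R$4,530

Tentative minimum tax:
  Adjusted income: R$124,000 + R$17,000 + R$21,000 + R$21,000 = R$183,000
  Exemption: R$79,000 − 25% × (R$183,000 − R$172,000) = R$79,000 − R$2,750 = R$76,250
  Base: R$183,000 − R$76,250 = R$106,750
  R$106,750 × 24% = R$25,620

R$25,620 > R$4,530, so the tentative minimum tax is the binding amount.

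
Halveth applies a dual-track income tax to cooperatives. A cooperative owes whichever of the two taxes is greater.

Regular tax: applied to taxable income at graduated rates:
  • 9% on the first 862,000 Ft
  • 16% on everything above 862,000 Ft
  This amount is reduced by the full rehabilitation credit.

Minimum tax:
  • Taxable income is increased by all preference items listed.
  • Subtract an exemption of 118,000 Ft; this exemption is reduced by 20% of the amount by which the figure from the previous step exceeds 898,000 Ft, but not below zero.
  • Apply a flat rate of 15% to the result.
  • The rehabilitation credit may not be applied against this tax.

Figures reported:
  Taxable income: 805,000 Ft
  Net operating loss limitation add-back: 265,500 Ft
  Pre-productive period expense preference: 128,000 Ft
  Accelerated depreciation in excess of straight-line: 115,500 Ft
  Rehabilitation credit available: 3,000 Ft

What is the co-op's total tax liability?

191,880 Ft

Minimum tax:
  Adjusted income: 805,000 Ft + 265,500 Ft + 128,000 Ft + 115,500 Ft = 1,314,000 Ft
  Exemption: 118,000 Ft − 20% × (1,314,000 Ft − 898,000 Ft) = 118,000 Ft − 83,200 Ft = 34,800 Ft
  Base: 1,314,000 Ft − 34,800 Ft = 1,279,200 Ft
  1,279,200 Ft × 15% = 191,880 Ft

Regular tax:
  805,000 Ft × 9% = 72,450 Ft
  Less rehabilitation credit 3,000 Ft → 69,450 Ft

191,880 Ft > 69,450 Ft, so the minimum tax is the binding amount.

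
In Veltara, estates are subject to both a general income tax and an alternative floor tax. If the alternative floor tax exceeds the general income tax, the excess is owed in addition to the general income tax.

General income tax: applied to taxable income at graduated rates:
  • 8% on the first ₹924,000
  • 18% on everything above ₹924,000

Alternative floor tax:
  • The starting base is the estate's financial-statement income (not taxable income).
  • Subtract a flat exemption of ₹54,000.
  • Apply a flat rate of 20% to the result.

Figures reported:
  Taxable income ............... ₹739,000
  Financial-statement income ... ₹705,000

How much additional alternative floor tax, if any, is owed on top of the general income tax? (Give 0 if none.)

₹71,080

Alternative floor tax:
  Base (financial-statement income): ₹705,000
  Less exemption ₹54,000 → base ₹651,000
  ₹651,000 × 20% = ₹130,200

General income tax:
  ₹739,000 × 8% = ₹59,120

Excess of alternative floor tax over general income tax: ₹130,200 − ₹59,120 = ₹71,080.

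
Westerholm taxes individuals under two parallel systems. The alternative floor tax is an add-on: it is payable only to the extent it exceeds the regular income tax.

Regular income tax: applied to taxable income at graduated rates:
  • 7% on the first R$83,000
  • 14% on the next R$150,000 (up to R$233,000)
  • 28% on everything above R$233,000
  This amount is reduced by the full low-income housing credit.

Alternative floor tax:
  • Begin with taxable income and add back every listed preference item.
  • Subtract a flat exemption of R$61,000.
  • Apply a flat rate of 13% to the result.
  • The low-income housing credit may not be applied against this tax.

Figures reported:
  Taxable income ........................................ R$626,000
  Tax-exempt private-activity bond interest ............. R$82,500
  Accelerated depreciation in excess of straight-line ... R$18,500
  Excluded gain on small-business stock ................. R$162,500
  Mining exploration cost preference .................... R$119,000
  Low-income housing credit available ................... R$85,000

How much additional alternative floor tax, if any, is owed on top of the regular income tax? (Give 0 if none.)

R$71,325

Alternative floor tax:
  Adjusted income: R$626,000 + R$82,500 + R$18,500 + R$162,500 + R$119,000 = R$1,008,500
  Less exemption R$61,000 → base R$947,500
  R$947,500 × 13% = R$123,175

Regular income tax:
  R$83,000 × 7% = R$5,810
  R$150,000 × 14% = R$21,000
  R$393,000 × 28% = R$110,040
  → R$136,850
  Less low-income housing credit R$85,000 → R$51,850

Excess of alternative floor tax over regular income tax: R$123,175 − R$51,850 = R$71,325.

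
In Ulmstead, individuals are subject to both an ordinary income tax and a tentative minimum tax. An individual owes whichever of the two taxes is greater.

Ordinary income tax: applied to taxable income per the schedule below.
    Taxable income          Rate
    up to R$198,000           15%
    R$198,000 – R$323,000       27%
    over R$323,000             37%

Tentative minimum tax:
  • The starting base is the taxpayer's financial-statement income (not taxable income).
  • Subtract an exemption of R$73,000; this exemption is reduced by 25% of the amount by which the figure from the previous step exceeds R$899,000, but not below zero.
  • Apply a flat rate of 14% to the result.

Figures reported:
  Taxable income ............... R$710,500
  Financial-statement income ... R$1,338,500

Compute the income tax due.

Tentative minimum tax:
  Base (financial-statement income): R$1,338,500
  Exemption: 25% × (R$1,338,500 − R$899,000) = R$109,875 ≥ R$73,000, so the exemption is fully phased out
  Base: R$1,338,500 − R$0 = R$1,338,500
  R$1,338,500 × 14% = R$187,390

Ordinary income tax:
  R$198,000 × 15% = R$29,700
  R$125,000 × 27% = R$33,750
  R$387,500 × 37% = R$143,375
  → R$206,825

R$206,825 > R$187,390, so the ordinary income tax governs.

R$206,825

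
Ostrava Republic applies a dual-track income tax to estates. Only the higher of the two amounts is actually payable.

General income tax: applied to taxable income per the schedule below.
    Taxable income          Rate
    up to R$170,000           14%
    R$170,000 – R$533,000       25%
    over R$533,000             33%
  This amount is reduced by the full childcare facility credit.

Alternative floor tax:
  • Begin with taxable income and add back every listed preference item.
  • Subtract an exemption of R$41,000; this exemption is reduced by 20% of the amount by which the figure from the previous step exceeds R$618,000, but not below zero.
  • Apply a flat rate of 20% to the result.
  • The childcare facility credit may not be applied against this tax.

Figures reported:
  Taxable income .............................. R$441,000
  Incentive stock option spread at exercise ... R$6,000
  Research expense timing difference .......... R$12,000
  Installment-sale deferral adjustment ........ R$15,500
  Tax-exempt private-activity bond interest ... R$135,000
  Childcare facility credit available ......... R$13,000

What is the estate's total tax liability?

Alternative floor tax:
  Adjusted income: R$441,000 + R$6,000 + R$12,000 + R$15,500 + R$135,000 = R$609,500
  Exemption: R$609,500 ≤ R$618,000, so full R$41,000 applies
  Base: R$609,500 − R$41,000 = R$568,500
  R$568,500 × 20% = R$113,700

General income tax:
  R$170,000 × 14% = R$23,800
  R$271,000 × 25% = R$67,750
  → R$91,550
  Less childcare facility credit R$13,000 → R$78,550

R$113,700 > R$78,550, so the alternative floor tax is the binding amount.

R$113,700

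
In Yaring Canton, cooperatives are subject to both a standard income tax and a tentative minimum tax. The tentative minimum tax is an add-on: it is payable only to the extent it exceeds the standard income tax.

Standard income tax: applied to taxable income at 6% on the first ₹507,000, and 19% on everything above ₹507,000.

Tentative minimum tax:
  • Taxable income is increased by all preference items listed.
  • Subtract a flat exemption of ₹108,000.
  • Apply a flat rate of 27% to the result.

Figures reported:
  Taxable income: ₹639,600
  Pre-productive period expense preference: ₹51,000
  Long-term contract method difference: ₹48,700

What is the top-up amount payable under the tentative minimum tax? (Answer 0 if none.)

Standard income tax:
  ₹507,000 × 6% = ₹30,420
  ₹132,600 × 19% = ₹25,194
  → ₹55,614

Tentative minimum tax:
  Adjusted income: ₹639,600 + ₹51,000 + ₹48,700 = ₹739,300
  Less exemption ₹108,000 → base ₹631,300
  ₹631,300 × 27% = ₹170,451

Excess of tentative minimum tax over standard income tax: ₹170,451 − ₹55,614 = ₹114,837.

₹114,837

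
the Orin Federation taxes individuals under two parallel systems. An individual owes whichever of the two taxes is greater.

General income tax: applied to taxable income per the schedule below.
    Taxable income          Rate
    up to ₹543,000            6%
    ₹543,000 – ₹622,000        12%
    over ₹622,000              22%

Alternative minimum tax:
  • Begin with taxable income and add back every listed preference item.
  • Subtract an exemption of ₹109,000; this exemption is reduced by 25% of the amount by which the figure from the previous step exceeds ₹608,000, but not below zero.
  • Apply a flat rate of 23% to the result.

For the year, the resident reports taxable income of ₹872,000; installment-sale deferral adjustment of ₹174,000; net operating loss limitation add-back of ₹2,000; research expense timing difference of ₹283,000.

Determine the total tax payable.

₹306,130

General income tax:
  ₹543,000 × 6% = ₹32,580
  ₹79,000 × 12% = ₹9,480
  ₹250,000 × 22% = ₹55,000
  → ₹97,060

Alternative minimum tax:
  Adjusted income: ₹872,000 + ₹174,000 + ₹2,000 + ₹283,000 = ₹1,331,000
  Exemption: 25% × (₹1,331,000 − ₹608,000) = ₹180,750 ≥ ₹109,000, so the exemption is fully phased out
  Base: ₹1,331,000 − ₹0 = ₹1,331,000
  ₹1,331,000 × 23% = ₹306,130

₹306,130 > ₹97,060, so the alternative minimum tax is the binding amount.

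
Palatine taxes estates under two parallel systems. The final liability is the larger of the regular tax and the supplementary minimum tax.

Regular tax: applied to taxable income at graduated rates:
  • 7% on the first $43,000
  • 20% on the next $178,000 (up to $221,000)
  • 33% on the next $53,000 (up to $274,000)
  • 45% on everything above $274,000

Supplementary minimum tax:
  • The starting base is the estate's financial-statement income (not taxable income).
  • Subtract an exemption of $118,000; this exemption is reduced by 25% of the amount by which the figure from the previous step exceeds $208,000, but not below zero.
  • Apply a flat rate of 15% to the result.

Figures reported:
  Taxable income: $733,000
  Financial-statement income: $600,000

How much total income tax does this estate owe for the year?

$262,650

Supplementary minimum tax:
  Base (financial-statement income): $600,000
  Exemption: $118,000 − 25% × ($600,000 − $208,000) = $118,000 − $98,000 = $20,000
  Base: $600,000 − $20,000 = $580,000
  $580,000 × 15% = $87,000

Regular tax:
  $43,000 × 7% = $3,010
  $178,000 × 20% = $35,600
  $53,000 × 33% = $17,490
  $459,000 × 45% = $206,550
  → $262,650

$262,650 > $87,000, so the regular tax governs.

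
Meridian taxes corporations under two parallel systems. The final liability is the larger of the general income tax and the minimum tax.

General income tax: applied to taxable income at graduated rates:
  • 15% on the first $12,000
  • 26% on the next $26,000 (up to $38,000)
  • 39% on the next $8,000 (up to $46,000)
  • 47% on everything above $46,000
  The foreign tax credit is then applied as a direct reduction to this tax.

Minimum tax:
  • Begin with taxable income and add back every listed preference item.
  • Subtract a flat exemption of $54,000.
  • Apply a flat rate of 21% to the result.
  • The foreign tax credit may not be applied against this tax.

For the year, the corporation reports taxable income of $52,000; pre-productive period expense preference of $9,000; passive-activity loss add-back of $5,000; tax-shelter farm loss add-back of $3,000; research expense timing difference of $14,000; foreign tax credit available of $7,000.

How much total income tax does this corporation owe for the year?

General income tax:
  $12,000 × 15% = $1,800
  $26,000 × 26% = $6,760
  $8,000 × 39% = $3,120
  $6,000 × 47% = $2,820
  → $14,500
  Less foreign tax credit $7,000 → $7,500

Minimum tax:
  Adjusted income: $52,000 + $9,000 + $5,000 + $3,000 + $14,000 = $83,000
  Less exemption $54,000 → base $29,000
  $29,000 × 21% = $6,090

$7,500 > $6,090, so the general income tax governs.

$7,500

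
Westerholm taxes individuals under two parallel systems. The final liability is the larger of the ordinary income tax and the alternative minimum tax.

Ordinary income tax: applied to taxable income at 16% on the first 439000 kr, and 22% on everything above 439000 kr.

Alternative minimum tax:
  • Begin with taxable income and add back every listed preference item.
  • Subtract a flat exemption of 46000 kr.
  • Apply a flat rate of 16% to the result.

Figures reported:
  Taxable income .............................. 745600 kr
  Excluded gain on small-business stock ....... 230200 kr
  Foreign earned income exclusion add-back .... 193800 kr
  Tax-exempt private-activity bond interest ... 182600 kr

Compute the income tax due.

208992 kr

Ordinary income tax:
  439000 kr × 16% = 70240 kr
  306600 kr × 22% = 67452 kr
  → 137692 kr

Alternative minimum tax:
  Adjusted income: 745600 kr + 230200 kr + 193800 kr + 182600 kr = 1352200 kr
  Less exemption 46000 kr → base 1306200 kr
  1306200 kr × 16% = 208992 kr

208992 kr > 137692 kr, so the alternative minimum tax is the binding amount.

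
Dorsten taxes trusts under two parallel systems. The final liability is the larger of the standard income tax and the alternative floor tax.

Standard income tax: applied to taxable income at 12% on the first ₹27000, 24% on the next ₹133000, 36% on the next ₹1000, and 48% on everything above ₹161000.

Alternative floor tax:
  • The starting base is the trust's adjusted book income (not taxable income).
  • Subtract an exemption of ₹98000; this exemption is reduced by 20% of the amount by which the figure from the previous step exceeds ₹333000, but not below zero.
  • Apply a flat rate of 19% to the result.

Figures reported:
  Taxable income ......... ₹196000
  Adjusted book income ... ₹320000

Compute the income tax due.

Alternative floor tax:
  Base (adjusted book income): ₹320000
  Exemption: ₹320000 ≤ ₹333000, so full ₹98000 applies
  Base: ₹320000 − ₹98000 = ₹222000
  ₹222000 × 19% = ₹42180

Standard income tax:
  ₹27000 × 12% = ₹3240
  ₹133000 × 24% = ₹31920
  ₹1000 × 36% = ₹360
  ₹35000 × 48% = ₹16800
  → ₹52320

₹52320 > ₹42180, so the standard income tax governs.

₹52320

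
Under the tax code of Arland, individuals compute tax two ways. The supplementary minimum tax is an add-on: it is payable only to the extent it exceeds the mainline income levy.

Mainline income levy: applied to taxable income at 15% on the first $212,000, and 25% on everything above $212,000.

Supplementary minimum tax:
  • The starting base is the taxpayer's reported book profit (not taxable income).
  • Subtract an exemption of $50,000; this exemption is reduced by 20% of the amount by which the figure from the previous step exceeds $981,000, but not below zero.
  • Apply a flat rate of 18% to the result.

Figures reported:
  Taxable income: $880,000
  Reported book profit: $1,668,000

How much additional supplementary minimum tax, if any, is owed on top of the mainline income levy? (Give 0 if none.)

$101,440

Supplementary minimum tax:
  Base (reported book profit): $1,668,000
  Exemption: 20% × ($1,668,000 − $981,000) = $137,400 ≥ $50,000, so the exemption is fully phased out
  Base: $1,668,000 − $0 = $1,668,000
  $1,668,000 × 18% = $300,240

Mainline income levy:
  $212,000 × 15% = $31,800
  $668,000 × 25% = $167,000
  → $198,800

Excess of supplementary minimum tax over mainline income levy: $300,240 − $198,800 = $101,440.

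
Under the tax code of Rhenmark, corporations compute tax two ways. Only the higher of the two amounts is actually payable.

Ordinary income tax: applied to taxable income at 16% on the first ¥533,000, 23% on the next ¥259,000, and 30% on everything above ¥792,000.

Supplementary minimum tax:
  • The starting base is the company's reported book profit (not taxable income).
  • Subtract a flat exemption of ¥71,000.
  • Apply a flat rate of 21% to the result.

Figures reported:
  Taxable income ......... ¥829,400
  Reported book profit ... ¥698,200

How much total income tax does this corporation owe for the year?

¥156,070

Ordinary income tax:
  ¥533,000 × 16% = ¥85,280
  ¥259,000 × 23% = ¥59,570
  ¥37,400 × 30% = ¥11,220
  → ¥156,070

Supplementary minimum tax:
  Base (reported book profit): ¥698,200
  Less exemption ¥71,000 → base ¥627,200
  ¥627,200 × 21% = ¥131,712

¥156,070 > ¥131,712, so the ordinary income tax governs.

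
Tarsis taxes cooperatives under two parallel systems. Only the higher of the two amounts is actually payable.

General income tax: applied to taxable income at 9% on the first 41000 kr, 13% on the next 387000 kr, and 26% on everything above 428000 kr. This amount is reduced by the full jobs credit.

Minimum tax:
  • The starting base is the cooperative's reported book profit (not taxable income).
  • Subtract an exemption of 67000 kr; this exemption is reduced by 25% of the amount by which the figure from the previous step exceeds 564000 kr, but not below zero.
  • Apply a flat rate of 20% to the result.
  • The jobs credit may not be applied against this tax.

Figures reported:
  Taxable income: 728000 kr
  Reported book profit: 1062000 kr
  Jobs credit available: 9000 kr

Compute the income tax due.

General income tax:
  41000 kr × 9% = 3690 kr
  387000 kr × 13% = 50310 kr
  300000 kr × 26% = 78000 kr
  → 132000 kr
  Less jobs credit 9000 kr → 123000 kr

Minimum tax:
  Base (reported book profit): 1062000 kr
  Exemption: 25% × (1062000 kr − 564000 kr) = 124500 kr ≥ 67000 kr, so the exemption is fully phased out
  Base: 1062000 kr − 0 kr = 1062000 kr
  1062000 kr × 20% = 212400 kr

212400 kr > 123000 kr, so the minimum tax is the binding amount.

212400 kr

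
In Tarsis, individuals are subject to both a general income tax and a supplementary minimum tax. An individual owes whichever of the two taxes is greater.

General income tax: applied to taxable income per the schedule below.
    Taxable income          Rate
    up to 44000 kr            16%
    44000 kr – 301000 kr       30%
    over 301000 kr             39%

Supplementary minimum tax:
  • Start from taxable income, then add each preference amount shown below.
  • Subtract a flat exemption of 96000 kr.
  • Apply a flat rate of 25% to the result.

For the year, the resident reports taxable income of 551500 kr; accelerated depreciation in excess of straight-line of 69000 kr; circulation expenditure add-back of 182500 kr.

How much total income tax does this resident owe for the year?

Supplementary minimum tax:
  Adjusted income: 551500 kr + 69000 kr + 182500 kr = 803000 kr
  Less exemption 96000 kr → base 707000 kr
  707000 kr × 25% = 176750 kr

General income tax:
  44000 kr × 16% = 7040 kr
  257000 kr × 30% = 77100 kr
  250500 kr × 39% = 97695 kr
  → 181835 kr

181835 kr > 176750 kr, so the general income tax governs.

181835 kr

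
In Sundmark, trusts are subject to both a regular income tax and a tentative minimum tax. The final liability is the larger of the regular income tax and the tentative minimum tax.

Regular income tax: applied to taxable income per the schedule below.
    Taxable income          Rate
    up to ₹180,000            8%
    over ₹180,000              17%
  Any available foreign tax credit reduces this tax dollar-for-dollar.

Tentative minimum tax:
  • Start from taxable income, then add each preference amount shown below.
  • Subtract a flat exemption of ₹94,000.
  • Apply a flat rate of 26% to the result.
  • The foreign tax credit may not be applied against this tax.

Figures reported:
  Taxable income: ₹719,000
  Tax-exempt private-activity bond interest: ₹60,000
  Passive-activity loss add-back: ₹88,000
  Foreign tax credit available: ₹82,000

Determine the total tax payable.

Tentative minimum tax:
  Adjusted income: ₹719,000 + ₹60,000 + ₹88,000 = ₹867,000
  Less exemption ₹94,000 → base ₹773,000
  ₹773,000 × 26% = ₹200,980

Regular income tax:
  ₹180,000 × 8% = ₹14,400
  ₹539,000 × 17% = ₹91,630
  → ₹106,030
  Less foreign tax credit ₹82,000 → ₹24,030

₹200,980 > ₹24,030, so the tentative minimum tax is the binding amount.

₹200,980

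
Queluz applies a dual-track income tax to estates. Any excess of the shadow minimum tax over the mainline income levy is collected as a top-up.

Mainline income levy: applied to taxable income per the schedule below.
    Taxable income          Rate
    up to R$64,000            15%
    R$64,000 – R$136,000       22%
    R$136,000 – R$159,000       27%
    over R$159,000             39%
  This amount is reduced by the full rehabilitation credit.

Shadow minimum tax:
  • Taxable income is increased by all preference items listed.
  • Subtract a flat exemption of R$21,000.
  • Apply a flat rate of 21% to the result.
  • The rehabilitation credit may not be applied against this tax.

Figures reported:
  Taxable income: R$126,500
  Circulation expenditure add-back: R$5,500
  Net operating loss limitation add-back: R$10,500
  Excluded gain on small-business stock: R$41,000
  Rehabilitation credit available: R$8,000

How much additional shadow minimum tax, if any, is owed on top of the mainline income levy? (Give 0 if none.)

R$18,775

Shadow minimum tax:
  Adjusted income: R$126,500 + R$5,500 + R$10,500 + R$41,000 = R$183,500
  Less exemption R$21,000 → base R$162,500
  R$162,500 × 21% = R$34,125

Mainline income levy:
  R$64,000 × 15% = R$9,600
  R$62,500 × 22% = R$13,750
  → R$23,350
  Less rehabilitation credit R$8,000 → R$15,350

Excess of shadow minimum tax over mainline income levy: R$34,125 − R$15,350 = R$18,775.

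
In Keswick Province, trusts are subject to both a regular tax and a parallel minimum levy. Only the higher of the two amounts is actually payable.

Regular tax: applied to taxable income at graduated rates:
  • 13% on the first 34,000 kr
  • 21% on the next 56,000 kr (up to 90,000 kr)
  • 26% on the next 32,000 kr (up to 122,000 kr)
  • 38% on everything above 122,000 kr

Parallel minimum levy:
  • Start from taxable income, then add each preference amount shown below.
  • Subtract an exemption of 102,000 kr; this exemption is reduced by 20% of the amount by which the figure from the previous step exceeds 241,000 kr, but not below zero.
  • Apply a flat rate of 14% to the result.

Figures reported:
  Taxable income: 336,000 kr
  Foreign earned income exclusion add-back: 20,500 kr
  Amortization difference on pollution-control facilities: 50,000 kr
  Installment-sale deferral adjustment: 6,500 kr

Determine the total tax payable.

Parallel minimum levy:
  Adjusted income: 336,000 kr + 20,500 kr + 50,000 kr + 6,500 kr = 413,000 kr
  Exemption: 102,000 kr − 20% × (413,000 kr − 241,000 kr) = 102,000 kr − 34,400 kr = 67,600 kr
  Base: 413,000 kr − 67,600 kr = 345,400 kr
  345,400 kr × 14% = 48,356 kr

Regular tax:
  34,000 kr × 13% = 4,420 kr
  56,000 kr × 21% = 11,760 kr
  32,000 kr × 26% = 8,320 kr
  214,000 kr × 38% = 81,320 kr
  → 105,820 kr

105,820 kr > 48,356 kr, so the regular tax governs.

105,820 kr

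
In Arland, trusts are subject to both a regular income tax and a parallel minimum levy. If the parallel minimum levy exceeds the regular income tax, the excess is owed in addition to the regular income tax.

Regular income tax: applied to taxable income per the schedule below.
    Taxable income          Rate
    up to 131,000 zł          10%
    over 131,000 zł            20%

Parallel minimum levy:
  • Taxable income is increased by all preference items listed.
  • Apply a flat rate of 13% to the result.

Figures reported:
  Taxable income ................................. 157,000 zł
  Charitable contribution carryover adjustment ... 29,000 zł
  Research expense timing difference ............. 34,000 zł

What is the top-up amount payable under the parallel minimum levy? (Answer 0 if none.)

10,300 zł

Parallel minimum levy:
  Adjusted income: 157,000 zł + 29,000 zł + 34,000 zł = 220,000 zł
  220,000 zł × 13% = 28,600 zł

Regular income tax:
  131,000 zł × 10% = 13,100 zł
  26,000 zł × 20% = 5,200 zł
  → 18,300 zł

Excess of parallel minimum levy over regular income tax: 28,600 zł − 18,300 zł = 10,300 zł.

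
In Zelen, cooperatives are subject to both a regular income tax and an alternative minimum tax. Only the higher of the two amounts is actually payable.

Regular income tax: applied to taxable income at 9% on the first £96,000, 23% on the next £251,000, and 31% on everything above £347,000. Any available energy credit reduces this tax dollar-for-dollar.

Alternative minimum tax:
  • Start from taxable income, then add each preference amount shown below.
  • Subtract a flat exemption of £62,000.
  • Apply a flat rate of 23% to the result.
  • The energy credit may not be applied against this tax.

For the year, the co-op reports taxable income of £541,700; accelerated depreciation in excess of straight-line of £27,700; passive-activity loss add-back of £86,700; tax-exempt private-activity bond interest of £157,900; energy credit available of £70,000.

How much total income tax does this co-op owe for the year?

£172,960

Alternative minimum tax:
  Adjusted income: £541,700 + £27,700 + £86,700 + £157,900 = £814,000
  Less exemption £62,000 → base £752,000
  £752,000 × 23% = £172,960

Regular income tax:
  £96,000 × 9% = £8,640
  £251,000 × 23% = £57,730
  £194,700 × 31% = £60,357
  → £126,727
  Less energy credit £70,000 → £56,727

£172,960 > £56,727, so the alternative minimum tax is the binding amount.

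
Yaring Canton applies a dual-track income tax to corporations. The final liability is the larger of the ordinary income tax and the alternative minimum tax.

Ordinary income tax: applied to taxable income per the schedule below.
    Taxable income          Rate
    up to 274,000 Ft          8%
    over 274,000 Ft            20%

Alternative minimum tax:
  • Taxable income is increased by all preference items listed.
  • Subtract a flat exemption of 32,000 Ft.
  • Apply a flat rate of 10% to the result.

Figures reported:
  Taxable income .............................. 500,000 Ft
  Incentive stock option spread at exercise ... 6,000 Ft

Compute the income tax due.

Alternative minimum tax:
  Adjusted income: 500,000 Ft + 6,000 Ft = 506,000 Ft
  Less exemption 32,000 Ft → base 474,000 Ft
  474,000 Ft × 10% = 47,400 Ft

Ordinary income tax:
  274,000 Ft × 8% = 21,920 Ft
  226,000 Ft × 20% = 45,200 Ft
  → 67,120 Ft

67,120 Ft > 47,400 Ft, so the ordinary income tax governs.

67,120 Ft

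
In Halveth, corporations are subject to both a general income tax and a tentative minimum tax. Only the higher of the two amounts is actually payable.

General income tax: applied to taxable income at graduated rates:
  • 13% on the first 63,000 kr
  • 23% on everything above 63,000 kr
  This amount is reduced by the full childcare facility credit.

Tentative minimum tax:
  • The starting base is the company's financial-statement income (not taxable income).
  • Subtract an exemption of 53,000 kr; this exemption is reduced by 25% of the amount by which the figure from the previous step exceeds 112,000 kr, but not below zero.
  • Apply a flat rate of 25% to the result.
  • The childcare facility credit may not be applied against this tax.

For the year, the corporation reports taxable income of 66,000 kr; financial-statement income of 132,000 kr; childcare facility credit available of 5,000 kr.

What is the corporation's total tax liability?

General income tax:
  63,000 kr × 13% = 8,190 kr
  3,000 kr × 23% = 690 kr
  → 8,880 kr
  Less childcare facility credit 5,000 kr → 3,880 kr

Tentative minimum tax:
  Base (financial-statement income): 132,000 kr
  Exemption: 53,000 kr − 25% × (132,000 kr − 112,000 kr) = 53,000 kr − 5,000 kr = 48,000 kr
  Base: 132,000 kr − 48,000 kr = 84,000 kr
  84,000 kr × 25% = 21,000 kr

21,000 kr > 3,880 kr, so the tentative minimum tax is the binding amount.

21,000 kr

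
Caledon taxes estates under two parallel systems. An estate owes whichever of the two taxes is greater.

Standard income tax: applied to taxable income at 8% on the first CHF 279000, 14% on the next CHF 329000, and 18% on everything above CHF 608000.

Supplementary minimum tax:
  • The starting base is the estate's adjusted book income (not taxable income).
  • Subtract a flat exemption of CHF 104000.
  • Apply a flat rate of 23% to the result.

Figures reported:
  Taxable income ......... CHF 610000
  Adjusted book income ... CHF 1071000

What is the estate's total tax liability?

Standard income tax:
  CHF 279000 × 8% = CHF 22320
  CHF 329000 × 14% = CHF 46060
  CHF 2000 × 18% = CHF 360
  → CHF 68740

Supplementary minimum tax:
  Base (adjusted book income): CHF 1071000
  Less exemption CHF 104000 → base CHF 967000
  CHF 967000 × 23% = CHF 222410

CHF 222410 > CHF 68740, so the supplementary minimum tax is the binding amount.

CHF 222410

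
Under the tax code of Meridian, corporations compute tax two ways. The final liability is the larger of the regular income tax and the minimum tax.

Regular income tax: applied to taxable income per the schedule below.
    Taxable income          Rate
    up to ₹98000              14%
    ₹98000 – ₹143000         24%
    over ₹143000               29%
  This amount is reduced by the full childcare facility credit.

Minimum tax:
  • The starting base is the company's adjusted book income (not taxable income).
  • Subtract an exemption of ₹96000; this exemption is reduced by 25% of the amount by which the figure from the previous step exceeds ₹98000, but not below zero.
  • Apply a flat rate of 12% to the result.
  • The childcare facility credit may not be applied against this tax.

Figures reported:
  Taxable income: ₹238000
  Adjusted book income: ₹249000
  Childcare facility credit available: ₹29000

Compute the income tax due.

₹23070

Minimum tax:
  Base (adjusted book income): ₹249000
  Exemption: ₹96000 − 25% × (₹249000 − ₹98000) = ₹96000 − ₹37750 = ₹58250
  Base: ₹249000 − ₹58250 = ₹190750
  ₹190750 × 12% = ₹22890

Regular income tax:
  ₹98000 × 14% = ₹13720
  ₹45000 × 24% = ₹10800
  ₹95000 × 29% = ₹27550
  → ₹52070
  Less childcare facility credit ₹29000 → ₹23070

₹23070 > ₹22890, so the regular income tax governs.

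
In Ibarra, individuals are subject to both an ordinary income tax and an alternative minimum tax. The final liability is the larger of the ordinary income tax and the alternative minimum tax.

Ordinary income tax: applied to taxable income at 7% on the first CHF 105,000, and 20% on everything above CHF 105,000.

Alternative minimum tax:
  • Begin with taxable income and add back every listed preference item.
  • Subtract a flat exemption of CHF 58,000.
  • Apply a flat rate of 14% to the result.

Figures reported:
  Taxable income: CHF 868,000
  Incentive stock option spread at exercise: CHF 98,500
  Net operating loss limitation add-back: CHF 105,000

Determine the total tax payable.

CHF 159,950

Ordinary income tax:
  CHF 105,000 × 7% = CHF 7,350
  CHF 763,000 × 20% = CHF 152,600
  → CHF 159,950

Alternative minimum tax:
  Adjusted income: CHF 868,000 + CHF 98,500 + CHF 105,000 = CHF 1,071,500
  Less exemption CHF 58,000 → base CHF 1,013,500
  CHF 1,013,500 × 14% = CHF 141,890

CHF 159,950 > CHF 141,890, so the ordinary income tax governs.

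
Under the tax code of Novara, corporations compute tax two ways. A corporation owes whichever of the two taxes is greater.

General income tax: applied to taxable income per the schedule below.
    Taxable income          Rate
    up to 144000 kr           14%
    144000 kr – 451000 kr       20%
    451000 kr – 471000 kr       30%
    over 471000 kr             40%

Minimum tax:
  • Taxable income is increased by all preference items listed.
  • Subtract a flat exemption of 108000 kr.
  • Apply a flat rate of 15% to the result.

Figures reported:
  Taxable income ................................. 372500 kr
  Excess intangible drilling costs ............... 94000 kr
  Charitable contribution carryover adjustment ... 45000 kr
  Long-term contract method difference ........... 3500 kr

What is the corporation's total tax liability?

65860 kr

General income tax:
  144000 kr × 14% = 20160 kr
  228500 kr × 20% = 45700 kr
  → 65860 kr

Minimum tax:
  Adjusted income: 372500 kr + 94000 kr + 45000 kr + 3500 kr = 515000 kr
  Less exemption 108000 kr → base 407000 kr
  407000 kr × 15% = 61050 kr

65860 kr > 61050 kr, so the general income tax governs.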